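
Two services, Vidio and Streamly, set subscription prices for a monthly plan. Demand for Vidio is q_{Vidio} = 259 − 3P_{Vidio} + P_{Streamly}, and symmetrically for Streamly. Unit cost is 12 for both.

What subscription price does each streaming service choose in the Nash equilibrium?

Vidio's profit: π = (P_{Vidio} − 12)(259 − 3P_{Vidio} + P_{Streamly}).
∂π/∂P_{Vidio} = 295 − 6P_{Vidio} + P_{Streamly} = 0 ⇒ P_{Vidio} = 295/6 + (1/6)P_{Streamly}.
By symmetry P_{Streamly} = P_{Vidio}; substituting into the reaction function, (5/6)P_{Vidio} = 295/6 and P_{Vidio} = 59.

59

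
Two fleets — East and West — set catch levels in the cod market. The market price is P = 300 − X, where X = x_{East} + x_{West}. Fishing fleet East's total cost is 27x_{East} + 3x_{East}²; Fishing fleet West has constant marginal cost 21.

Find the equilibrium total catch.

Fishing fleet East's profit: π = x_{East}(300 − (x_{East} + x_{West})) − 27x_{East} − 3x_{East}².
∂π/∂x_{East} = 273 − 8x_{East} − x_{West} = 0, so x_{East} = 34.125 − 0.125x_{West}.
For West: ∂π/∂x_{West} = 279 − 2x_{West} − x_{East} = 0 ⇒ x_{West} = 139.5 − 0.5x_{East}.
Solving the two reaction functions simultaneously: (1 − (−0.125)(−0.5))x_{East} = 34.125 − 0.125·139.5, so 0.9375x_{East} = 16.6875 and x_{East} = 17.8.
Then x_{West} = 139.5 − 0.5·17.8 = 130.6.
Total catch: 17.8 + 130.6 = 148.4.

148.4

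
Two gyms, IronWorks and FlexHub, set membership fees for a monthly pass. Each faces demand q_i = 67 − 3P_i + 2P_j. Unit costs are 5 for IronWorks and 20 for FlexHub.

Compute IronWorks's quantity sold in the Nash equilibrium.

IronWorks's profit: π = (P_{IronWorks} − 5)(67 − 3P_{IronWorks} + 2P_{FlexHub}).
∂π/∂P_{IronWorks} = 82 − 6P_{IronWorks} + 2P_{FlexHub} = 0 ⇒ P_{IronWorks} = 41/3 + (1/3)P_{FlexHub}.
Similarly P_{FlexHub} = 127/6 + (1/3)P_{IronWorks}.
Plugging P_{FlexHub} into IronWorks's best response: P_{IronWorks} = 41/3 + (1/3)(127/6 + (1/3)P_{IronWorks}) ⇒ (8/9)P_{IronWorks} = 373/18, so P_{IronWorks} = 23.3125.
Then P_{FlexHub} = 127/6 + (1/3)·23.3125 = 28.9375.
q_{IronWorks} = 67 − 3·23.3125 + 2·28.9375 = 54.9375.

54.9375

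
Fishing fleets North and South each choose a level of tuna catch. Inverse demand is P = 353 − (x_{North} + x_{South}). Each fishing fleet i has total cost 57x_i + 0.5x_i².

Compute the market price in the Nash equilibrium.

Fishing fleet North's profit: π = x_{North}(353 − (x_{North} + x_{South})) − 57x_{North} − 0.5x_{North}².
∂π/∂x_{North} = 296 − 3x_{North} − x_{South} = 0, so x_{North} = 296/3 − (1/3)x_{South}.
The game is symmetric, so in equilibrium x_{South} = x_{North}: the reaction function gives (4/3)x_{North} = 296/3, hence x_{North} = 74.
Equilibrium price: P = 353 − 148 = 205.

205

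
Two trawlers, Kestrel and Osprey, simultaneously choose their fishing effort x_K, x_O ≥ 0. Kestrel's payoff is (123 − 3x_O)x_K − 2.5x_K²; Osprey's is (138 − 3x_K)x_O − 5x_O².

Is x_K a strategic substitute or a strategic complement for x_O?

Expanding Kestrel's payoff: 123x_K − 3x_Ox_K − 2.5x_K².
∂π/∂x_K = 123 − 3x_O − 5x_K = 0, so x_K = 24.6 − 0.6x_O.
The best-response slope dx_K/dx_O = −0.6 < 0: the reaction function is downward-sloping, so the choices are strategic substitutes.

strategic substitutes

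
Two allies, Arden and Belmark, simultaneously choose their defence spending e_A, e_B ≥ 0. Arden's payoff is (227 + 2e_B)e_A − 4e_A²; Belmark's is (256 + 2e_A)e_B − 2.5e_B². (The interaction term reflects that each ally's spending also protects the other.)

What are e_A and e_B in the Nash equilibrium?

45.75, 69.5

Expanding Arden's payoff: 227e_A + 2e_Be_A − 4e_A².
∂π/∂e_A = 227 + 2e_B − 8e_A = 0, so e_A = 28.375 + 0.25e_B.
Likewise for Belmark: e_B = 51.2 + 0.4e_A.
Substituting the second reaction function into the first: e_A = 28.375 + 0.25(51.2 + 0.4e_A), which gives 0.9e_A = 41.175 ⇒ e_A = 45.75.
Then e_B = 51.2 + 0.4·45.75 = 69.5.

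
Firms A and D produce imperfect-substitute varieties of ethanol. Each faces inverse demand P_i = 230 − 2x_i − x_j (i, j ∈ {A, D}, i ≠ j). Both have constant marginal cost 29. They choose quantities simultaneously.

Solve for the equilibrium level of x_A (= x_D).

40.2

Firm A's profit: π = x_A(230 − 2x_A − x_D) − 29x_A.
∂π/∂x_A = 201 − 4x_A − x_D = 0 ⇒ x_A = 50.25 − 0.25x_D.
By symmetry x_D = x_A; substituting into the reaction function, 1.25x_A = 50.25 and x_A = 40.2.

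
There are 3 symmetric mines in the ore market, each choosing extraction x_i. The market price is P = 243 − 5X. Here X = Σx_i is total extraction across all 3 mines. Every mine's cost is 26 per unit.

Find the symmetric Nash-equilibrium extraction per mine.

10.85

A representative mine's profit is π_i = x_i(243 − 5X) − 26x_i, with X = x_i + Σ_{j≠i} x_j.
First-order condition: 217 − 10x_i − 5Σ_{j≠i} x_j = 0.
In a symmetric equilibrium every mine chooses the same x, so Σ_{j≠i} x_j = 2x. The condition becomes 217 − 20x = 0, giving x = 217/20 = 10.85.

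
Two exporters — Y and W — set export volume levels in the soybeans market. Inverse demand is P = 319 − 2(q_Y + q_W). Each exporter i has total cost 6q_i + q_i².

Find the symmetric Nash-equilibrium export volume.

Exporter Y's profit: π = q_Y(319 − 2(q_Y + q_W)) − 6q_Y − q_Y².
∂π/∂q_Y = 313 − 6q_Y − 2q_W = 0, so q_Y = 313/6 − (1/3)q_W.
Setting q_Y = q_W in the reaction function: q_Y = 313/6 − (1/3)q_Y, so q_Y = (313/6) / (4/3) = 39.125.

39.125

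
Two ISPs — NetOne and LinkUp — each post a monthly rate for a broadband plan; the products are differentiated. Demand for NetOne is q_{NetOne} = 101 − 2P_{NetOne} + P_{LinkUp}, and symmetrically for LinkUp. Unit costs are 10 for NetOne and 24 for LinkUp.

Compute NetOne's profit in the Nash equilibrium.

NetOne's profit: π = (P_{NetOne} − 10)(101 − 2P_{NetOne} + P_{LinkUp}).
∂π/∂P_{NetOne} = 121 − 4P_{NetOne} + P_{LinkUp} = 0 ⇒ P_{NetOne} = 30.25 + 0.25P_{LinkUp}.
Similarly P_{LinkUp} = 37.25 + 0.25P_{NetOne}.
Solving the two reaction functions simultaneously: (1 − (0.25)(0.25))P_{NetOne} = 30.25 + 0.25·37.25, so 0.9375P_{NetOne} = 39.5625 and P_{NetOne} = 42.2.
Then P_{LinkUp} = 37.25 + 0.25·42.2 = 47.8.
q_{NetOne} = 101 − 2·42.2 + 47.8 = 64.4.
Profit = (42.2 − 10)·64.4 = 2073.68.

2073.68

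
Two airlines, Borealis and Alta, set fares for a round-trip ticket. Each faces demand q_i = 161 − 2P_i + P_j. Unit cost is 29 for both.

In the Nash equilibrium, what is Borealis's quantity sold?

88

Borealis's profit: π = (P_{Borealis} − 29)(161 − 2P_{Borealis} + P_{Alta}).
∂π/∂P_{Borealis} = 219 − 4P_{Borealis} + P_{Alta} = 0 ⇒ P_{Borealis} = 54.75 + 0.25P_{Alta}.
By symmetry P_{Alta} = P_{Borealis}; substituting into the reaction function, 0.75P_{Borealis} = 54.75 and P_{Borealis} = 73.
q_{Borealis} = 161 − 2·73 + 73 = 88.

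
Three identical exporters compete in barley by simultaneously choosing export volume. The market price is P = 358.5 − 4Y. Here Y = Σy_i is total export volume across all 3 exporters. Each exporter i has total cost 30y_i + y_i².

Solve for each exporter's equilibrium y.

A representative exporter's profit is π_i = y_i(358.5 − 4Y) − 30y_i − y_i², with Y = y_i + Σ_{j≠i} y_j.
First-order condition: 328.5 − 10y_i − 4Σ_{j≠i} y_j = 0.
In a symmetric equilibrium every exporter chooses the same y, so Σ_{j≠i} y_j = 2y. The condition becomes 328.5 − 18y = 0, giving y = 328.5/18 = 18.25.

18.25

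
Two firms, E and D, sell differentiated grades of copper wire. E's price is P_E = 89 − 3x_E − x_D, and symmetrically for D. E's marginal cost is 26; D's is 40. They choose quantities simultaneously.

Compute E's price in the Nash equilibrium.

Firm E's profit: π = x_E(89 − 3x_E − x_D) − 26x_E.
∂π/∂x_E = 63 − 6x_E − x_D = 0 ⇒ x_E = 10.5 − (1/6)x_D.
Similarly x_D = 49/6 − (1/6)x_E.
Plugging x_D into E's best response: x_E = 10.5 − (1/6)(49/6 − (1/6)x_E) ⇒ (35/36)x_E = 329/36, so x_E = 9.4.
Then x_D = 49/6 − (1/6)·9.4 = 6.6.
P_E = 89 − 3·9.4 − 6.6 = 54.2.

54.2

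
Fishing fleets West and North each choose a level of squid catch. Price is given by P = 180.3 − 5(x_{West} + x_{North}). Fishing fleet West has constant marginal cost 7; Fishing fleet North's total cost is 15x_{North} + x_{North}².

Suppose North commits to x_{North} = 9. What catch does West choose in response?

12.83

Fishing fleet West's profit: π = x_{West}(180.3 − 5(x_{West} + x_{North})) − 7x_{West}.
∂π/∂x_{West} = 173.3 − 10x_{West} − 5x_{North} = 0, so x_{West} = 17.33 − 0.5x_{North}.
At x_{North} = 9: x_{West} = 17.33 − 0.5·9 = 12.83.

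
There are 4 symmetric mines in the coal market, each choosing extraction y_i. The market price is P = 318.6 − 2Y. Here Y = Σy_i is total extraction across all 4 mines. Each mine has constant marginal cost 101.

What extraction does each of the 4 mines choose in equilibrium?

A representative mine's profit is π_i = y_i(318.6 − 2Y) − 101y_i, with Y = y_i + Σ_{j≠i} y_j.
First-order condition: 217.6 − 4y_i − 2Σ_{j≠i} y_j = 0.
In a symmetric equilibrium every mine chooses the same y, so Σ_{j≠i} y_j = 3y. The condition becomes 217.6 − 10y = 0, giving y = 217.6/10 = 21.76.

21.76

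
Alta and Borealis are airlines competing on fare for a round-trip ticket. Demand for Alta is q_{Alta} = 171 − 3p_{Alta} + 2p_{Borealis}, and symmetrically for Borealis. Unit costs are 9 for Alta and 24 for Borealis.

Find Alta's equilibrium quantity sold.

129.9375

Alta's profit: π = (p_{Alta} − 9)(171 − 3p_{Alta} + 2p_{Borealis}).
∂π/∂p_{Alta} = 198 − 6p_{Alta} + 2p_{Borealis} = 0 ⇒ p_{Alta} = 33 + (1/3)p_{Borealis}.
Similarly p_{Borealis} = 40.5 + (1/3)p_{Alta}.
Substituting the second reaction function into the first: p_{Alta} = 33 + (1/3)(40.5 + (1/3)p_{Alta}), which gives (8/9)p_{Alta} = 46.5 ⇒ p_{Alta} = 52.3125.
Then p_{Borealis} = 40.5 + (1/3)·52.3125 = 57.9375.
q_{Alta} = 171 − 3·52.3125 + 2·57.9375 = 129.9375.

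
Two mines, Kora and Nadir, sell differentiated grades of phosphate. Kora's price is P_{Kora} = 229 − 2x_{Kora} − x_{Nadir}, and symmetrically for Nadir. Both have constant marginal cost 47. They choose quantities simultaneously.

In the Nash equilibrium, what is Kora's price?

Mine Kora's profit: π = x_{Kora}(229 − 2x_{Kora} − x_{Nadir}) − 47x_{Kora}.
∂π/∂x_{Kora} = 182 − 4x_{Kora} − x_{Nadir} = 0 ⇒ x_{Kora} = 45.5 − 0.25x_{Nadir}.
By symmetry x_{Nadir} = x_{Kora}; substituting into the reaction function, 1.25x_{Kora} = 45.5 and x_{Kora} = 36.4.
P_{Kora} = 229 − 2·36.4 − 36.4 = 119.8.

119.8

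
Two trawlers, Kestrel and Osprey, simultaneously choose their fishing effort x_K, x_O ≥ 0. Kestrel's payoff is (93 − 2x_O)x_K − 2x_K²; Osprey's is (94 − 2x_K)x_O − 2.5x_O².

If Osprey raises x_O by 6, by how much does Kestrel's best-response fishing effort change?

Expanding Kestrel's payoff: 93x_K − 2x_Ox_K − 2x_K².
∂π/∂x_K = 93 − 2x_O − 4x_K = 0, so x_K = 23.25 − 0.5x_O.
The reaction-function slope is −0.5, so a 6-unit rise in x_O moves x_K by −0.5 × 6 = −3. Kestrel's best response falls — the actions are strategic substitutes.

-3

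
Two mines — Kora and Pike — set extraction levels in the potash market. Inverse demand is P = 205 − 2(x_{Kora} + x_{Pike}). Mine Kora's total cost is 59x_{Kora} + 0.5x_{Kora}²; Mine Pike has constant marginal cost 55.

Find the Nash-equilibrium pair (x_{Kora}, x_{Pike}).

17.75, 28.625

Mine Kora's profit: π = x_{Kora}(205 − 2(x_{Kora} + x_{Pike})) − 59x_{Kora} − 0.5x_{Kora}².
∂π/∂x_{Kora} = 146 − 5x_{Kora} − 2x_{Pike} = 0, so x_{Kora} = 29.2 − 0.4x_{Pike}.
For Pike: ∂π/∂x_{Pike} = 150 − 4x_{Pike} − 2x_{Kora} = 0 ⇒ x_{Pike} = 37.5 − 0.5x_{Kora}.
Plugging x_{Pike} into Kora's best response: x_{Kora} = 29.2 − 0.4(37.5 − 0.5x_{Kora}) ⇒ 0.8x_{Kora} = 14.2, so x_{Kora} = 17.75.
Then x_{Pike} = 37.5 − 0.5·17.75 = 28.625.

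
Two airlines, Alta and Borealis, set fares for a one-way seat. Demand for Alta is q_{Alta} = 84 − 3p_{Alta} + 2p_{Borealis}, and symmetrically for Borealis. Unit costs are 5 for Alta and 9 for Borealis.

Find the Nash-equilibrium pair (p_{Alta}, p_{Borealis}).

25.5, 27

Alta's profit: π = (p_{Alta} − 5)(84 − 3p_{Alta} + 2p_{Borealis}).
∂π/∂p_{Alta} = 99 − 6p_{Alta} + 2p_{Borealis} = 0 ⇒ p_{Alta} = 16.5 + (1/3)p_{Borealis}.
Similarly p_{Borealis} = 18.5 + (1/3)p_{Alta}.
Plugging p_{Borealis} into Alta's best response: p_{Alta} = 16.5 + (1/3)(18.5 + (1/3)p_{Alta}) ⇒ (8/9)p_{Alta} = 68/3, so p_{Alta} = 25.5.
Then p_{Borealis} = 18.5 + (1/3)·25.5 = 27.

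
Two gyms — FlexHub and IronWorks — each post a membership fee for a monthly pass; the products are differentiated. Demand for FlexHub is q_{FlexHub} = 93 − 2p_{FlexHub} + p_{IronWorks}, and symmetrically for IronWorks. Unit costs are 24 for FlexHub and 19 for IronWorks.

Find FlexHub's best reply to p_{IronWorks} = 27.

FlexHub's profit: π = (p_{FlexHub} − 24)(93 − 2p_{FlexHub} + p_{IronWorks}).
∂π/∂p_{FlexHub} = 141 − 4p_{FlexHub} + p_{IronWorks} = 0 ⇒ p_{FlexHub} = 35.25 + 0.25p_{IronWorks}.
At p_{IronWorks} = 27: p_{FlexHub} = 35.25 + 0.25·27 = 42.

42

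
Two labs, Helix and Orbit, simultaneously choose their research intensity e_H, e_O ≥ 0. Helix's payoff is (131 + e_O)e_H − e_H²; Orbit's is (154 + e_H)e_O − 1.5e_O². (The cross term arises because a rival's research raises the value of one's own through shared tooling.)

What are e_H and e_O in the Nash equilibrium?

Expanding Helix's payoff: 131e_H + e_Oe_H − e_H².
∂π/∂e_H = 131 + e_O − 2e_H = 0, so e_H = 65.5 + 0.5e_O.
Likewise for Orbit: e_O = 154/3 + (1/3)e_H.
Plugging e_O into Helix's best response: e_H = 65.5 + 0.5(154/3 + (1/3)e_H) ⇒ (5/6)e_H = 547/6, so e_H = 109.4.
Then e_O = 154/3 + (1/3)·109.4 = 87.8.

109.4, 87.8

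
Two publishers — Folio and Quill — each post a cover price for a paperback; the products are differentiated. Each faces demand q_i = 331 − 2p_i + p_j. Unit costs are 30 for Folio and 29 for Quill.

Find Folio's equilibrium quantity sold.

200.4

Folio's profit: π = (p_{Folio} − 30)(331 − 2p_{Folio} + p_{Quill}).
∂π/∂p_{Folio} = 391 − 4p_{Folio} + p_{Quill} = 0 ⇒ p_{Folio} = 97.75 + 0.25p_{Quill}.
Similarly p_{Quill} = 97.25 + 0.25p_{Folio}.
Plugging p_{Quill} into Folio's best response: p_{Folio} = 97.75 + 0.25(97.25 + 0.25p_{Folio}) ⇒ 0.9375p_{Folio} = 122.0625, so p_{Folio} = 130.2.
Then p_{Quill} = 97.25 + 0.25·130.2 = 129.8.
q_{Folio} = 331 − 2·130.2 + 129.8 = 200.4.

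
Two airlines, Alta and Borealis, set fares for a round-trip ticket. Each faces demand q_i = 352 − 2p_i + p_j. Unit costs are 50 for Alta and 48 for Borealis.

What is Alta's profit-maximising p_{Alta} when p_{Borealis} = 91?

135.75

Alta's profit: π = (p_{Alta} − 50)(352 − 2p_{Alta} + p_{Borealis}).
∂π/∂p_{Alta} = 452 − 4p_{Alta} + p_{Borealis} = 0 ⇒ p_{Alta} = 113 + 0.25p_{Borealis}.
At p_{Borealis} = 91: p_{Alta} = 113 + 0.25·91 = 135.75.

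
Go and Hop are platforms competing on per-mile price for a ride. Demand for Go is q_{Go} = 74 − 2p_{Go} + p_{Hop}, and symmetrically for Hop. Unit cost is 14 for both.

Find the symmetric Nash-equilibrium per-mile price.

Go's profit: π = (p_{Go} − 14)(74 − 2p_{Go} + p_{Hop}).
∂π/∂p_{Go} = 102 − 4p_{Go} + p_{Hop} = 0 ⇒ p_{Go} = 25.5 + 0.25p_{Hop}.
Setting p_{Go} = p_{Hop} in the reaction function: p_{Go} = 25.5 + 0.25p_{Go}, so p_{Go} = 25.5 / 0.75 = 34.

34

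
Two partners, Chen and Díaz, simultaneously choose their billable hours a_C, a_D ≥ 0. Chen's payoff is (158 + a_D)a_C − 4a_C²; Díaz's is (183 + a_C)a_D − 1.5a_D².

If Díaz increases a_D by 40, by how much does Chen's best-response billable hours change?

5

Expanding Chen's payoff: 158a_C + a_Da_C − 4a_C².
∂π/∂a_C = 158 + a_D − 8a_C = 0, so a_C = 19.75 + 0.125a_D.
The reaction-function slope is 0.125, so a 40-unit rise in a_D moves a_C by 0.125 × 40 = 5. Chen's best response rises — the actions are strategic complements.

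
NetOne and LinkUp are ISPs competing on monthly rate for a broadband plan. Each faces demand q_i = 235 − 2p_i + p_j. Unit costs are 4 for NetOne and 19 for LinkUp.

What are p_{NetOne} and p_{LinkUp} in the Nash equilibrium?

83, 89

NetOne's profit: π = (p_{NetOne} − 4)(235 − 2p_{NetOne} + p_{LinkUp}).
∂π/∂p_{NetOne} = 243 − 4p_{NetOne} + p_{LinkUp} = 0 ⇒ p_{NetOne} = 60.75 + 0.25p_{LinkUp}.
Similarly p_{LinkUp} = 68.25 + 0.25p_{NetOne}.
Solving the two reaction functions simultaneously: (1 − (0.25)(0.25))p_{NetOne} = 60.75 + 0.25·68.25, so 0.9375p_{NetOne} = 77.8125 and p_{NetOne} = 83.
Then p_{LinkUp} = 68.25 + 0.25·83 = 89.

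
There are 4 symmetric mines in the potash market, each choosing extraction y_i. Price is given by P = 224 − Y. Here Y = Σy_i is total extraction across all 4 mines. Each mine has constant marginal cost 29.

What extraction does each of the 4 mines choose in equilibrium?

39

A representative mine's profit is π_i = y_i(224 − Y) − 29y_i, with Y = y_i + Σ_{j≠i} y_j.
First-order condition: 195 − 2y_i − Σ_{j≠i} y_j = 0.
Imposing symmetry (y_j = y for all j) turns Σ_{j≠i} y_j into 3y, so 195 = 5y and y = 39.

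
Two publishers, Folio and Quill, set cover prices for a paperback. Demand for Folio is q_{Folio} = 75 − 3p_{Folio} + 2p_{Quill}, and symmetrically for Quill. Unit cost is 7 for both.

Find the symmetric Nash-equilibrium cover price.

24

Folio's profit: π = (p_{Folio} − 7)(75 − 3p_{Folio} + 2p_{Quill}).
∂π/∂p_{Folio} = 96 − 6p_{Folio} + 2p_{Quill} = 0 ⇒ p_{Folio} = 16 + (1/3)p_{Quill}.
The game is symmetric, so in equilibrium p_{Quill} = p_{Folio}: the reaction function gives (2/3)p_{Folio} = 16, hence p_{Folio} = 24.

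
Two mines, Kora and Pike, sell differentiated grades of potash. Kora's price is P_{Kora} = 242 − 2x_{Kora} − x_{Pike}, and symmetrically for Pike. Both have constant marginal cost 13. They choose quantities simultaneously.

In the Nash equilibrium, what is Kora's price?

Mine Kora's profit: π = x_{Kora}(242 − 2x_{Kora} − x_{Pike}) − 13x_{Kora}.
∂π/∂x_{Kora} = 229 − 4x_{Kora} − x_{Pike} = 0 ⇒ x_{Kora} = 57.25 − 0.25x_{Pike}.
By symmetry x_{Pike} = x_{Kora}; substituting into the reaction function, 1.25x_{Kora} = 57.25 and x_{Kora} = 45.8.
P_{Kora} = 242 − 2·45.8 − 45.8 = 104.6.

104.6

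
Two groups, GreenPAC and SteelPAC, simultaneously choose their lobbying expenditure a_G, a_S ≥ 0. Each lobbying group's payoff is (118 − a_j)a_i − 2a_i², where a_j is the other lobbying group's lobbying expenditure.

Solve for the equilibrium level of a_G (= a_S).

GreenPAC's payoff is (118 − a_S)a_G − 2a_G².
∂π/∂a_G = 118 − a_S − 4a_G = 0, so a_G = 29.5 − 0.25a_S.
Setting a_G = a_S in the reaction function: a_G = 29.5 − 0.25a_G, so a_G = 29.5 / 1.25 = 23.6.

23.6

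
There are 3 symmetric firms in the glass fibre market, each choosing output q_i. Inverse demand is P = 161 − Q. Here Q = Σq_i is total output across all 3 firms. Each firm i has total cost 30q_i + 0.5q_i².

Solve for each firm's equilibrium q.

A representative firm's profit is π_i = q_i(161 − Q) − 30q_i − 0.5q_i², with Q = q_i + Σ_{j≠i} q_j.
First-order condition: 131 − 3q_i − Σ_{j≠i} q_j = 0.
In a symmetric equilibrium every firm chooses the same q, so Σ_{j≠i} q_j = 2q. The condition becomes 131 − 5q = 0, giving q = 131/5 = 26.2.

26.2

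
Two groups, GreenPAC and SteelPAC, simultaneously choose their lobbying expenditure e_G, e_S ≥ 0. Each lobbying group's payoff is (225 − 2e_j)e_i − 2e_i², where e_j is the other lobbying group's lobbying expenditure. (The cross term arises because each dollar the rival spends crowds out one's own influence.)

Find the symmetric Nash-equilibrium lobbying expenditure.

37.5

GreenPAC's payoff is (225 − 2e_S)e_G − 2e_G².
∂π/∂e_G = 225 − 2e_S − 4e_G = 0, so e_G = 56.25 − 0.5e_S.
Setting e_G = e_S in the reaction function: e_G = 56.25 − 0.5e_G, so e_G = 56.25 / 1.5 = 37.5.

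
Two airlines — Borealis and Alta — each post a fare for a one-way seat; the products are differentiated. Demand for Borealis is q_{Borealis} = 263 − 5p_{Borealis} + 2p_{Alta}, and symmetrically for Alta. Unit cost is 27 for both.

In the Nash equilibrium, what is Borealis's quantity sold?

113.75

Borealis's profit: π = (p_{Borealis} − 27)(263 − 5p_{Borealis} + 2p_{Alta}).
∂π/∂p_{Borealis} = 398 − 10p_{Borealis} + 2p_{Alta} = 0 ⇒ p_{Borealis} = 39.8 + 0.2p_{Alta}.
The game is symmetric, so in equilibrium p_{Alta} = p_{Borealis}: the reaction function gives 0.8p_{Borealis} = 39.8, hence p_{Borealis} = 49.75.
q_{Borealis} = 263 − 5·49.75 + 2·49.75 = 113.75.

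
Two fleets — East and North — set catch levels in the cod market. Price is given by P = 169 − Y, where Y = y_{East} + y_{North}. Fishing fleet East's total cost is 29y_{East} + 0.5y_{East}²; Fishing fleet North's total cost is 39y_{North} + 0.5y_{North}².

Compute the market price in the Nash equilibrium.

Fishing fleet East's profit: π = y_{East}(169 − (y_{East} + y_{North})) − 29y_{East} − 0.5y_{East}².
∂π/∂y_{East} = 140 − 3y_{East} − y_{North} = 0, so y_{East} = 140/3 − (1/3)y_{North}.
By the same steps for North: y_{North} = 130/3 − (1/3)y_{East}.
Plugging y_{North} into East's best response: y_{East} = 140/3 − (1/3)(130/3 − (1/3)y_{East}) ⇒ (8/9)y_{East} = 290/9, so y_{East} = 36.25.
Then y_{North} = 130/3 − (1/3)·36.25 = 31.25.
Equilibrium price: P = 169 − 67.5 = 101.5.

101.5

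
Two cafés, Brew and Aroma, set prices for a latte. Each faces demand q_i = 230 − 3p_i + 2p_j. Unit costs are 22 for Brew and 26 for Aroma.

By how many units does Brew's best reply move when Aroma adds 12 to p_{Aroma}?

4

Brew's profit: π = (p_{Brew} − 22)(230 − 3p_{Brew} + 2p_{Aroma}).
∂π/∂p_{Brew} = 296 − 6p_{Brew} + 2p_{Aroma} = 0 ⇒ p_{Brew} = 148/3 + (1/3)p_{Aroma}.
The reaction-function slope is 1/3, so a 12-unit rise in p_{Aroma} moves p_{Brew} by 1/3 × 12 = 4. Brew's best response rises — the actions are strategic complements.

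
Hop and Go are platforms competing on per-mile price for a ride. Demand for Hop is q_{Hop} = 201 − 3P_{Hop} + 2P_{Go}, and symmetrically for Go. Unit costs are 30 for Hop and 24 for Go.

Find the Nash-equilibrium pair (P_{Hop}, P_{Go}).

71.625, 69.375

Hop's profit: π = (P_{Hop} − 30)(201 − 3P_{Hop} + 2P_{Go}).
∂π/∂P_{Hop} = 291 − 6P_{Hop} + 2P_{Go} = 0 ⇒ P_{Hop} = 48.5 + (1/3)P_{Go}.
Similarly P_{Go} = 45.5 + (1/3)P_{Hop}.
Solving the two reaction functions simultaneously: (1 − (1/3)(1/3))P_{Hop} = 48.5 + (1/3)·45.5, so (8/9)P_{Hop} = 191/3 and P_{Hop} = 71.625.
Then P_{Go} = 45.5 + (1/3)·71.625 = 69.375.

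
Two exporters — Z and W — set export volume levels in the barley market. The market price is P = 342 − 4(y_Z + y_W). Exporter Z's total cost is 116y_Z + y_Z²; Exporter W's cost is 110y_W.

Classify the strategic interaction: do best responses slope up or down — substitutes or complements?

strategic substitutes

Exporter Z's profit: π = y_Z(342 − 4(y_Z + y_W)) − 116y_Z − y_Z².
∂π/∂y_Z = 226 − 10y_Z − 4y_W = 0, so y_Z = 22.6 − 0.4y_W.
The best-response slope dy_Z/dy_W = −0.4 < 0: the reaction function is downward-sloping, so the choices are strategic substitutes.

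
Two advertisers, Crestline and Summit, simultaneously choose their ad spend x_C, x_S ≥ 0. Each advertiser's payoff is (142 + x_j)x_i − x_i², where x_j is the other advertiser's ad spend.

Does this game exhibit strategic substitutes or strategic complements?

strategic complements

Crestline's payoff is (142 + x_S)x_C − x_C².
∂π/∂x_C = 142 + x_S − 2x_C = 0, so x_C = 71 + 0.5x_S.
The best-response slope dx_C/dx_S = 0.5 > 0: the reaction function is upward-sloping, so the choices are strategic complements.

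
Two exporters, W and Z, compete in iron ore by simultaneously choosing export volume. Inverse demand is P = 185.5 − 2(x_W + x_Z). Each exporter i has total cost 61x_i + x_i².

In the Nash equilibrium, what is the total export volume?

Exporter W's profit: π = x_W(185.5 − 2(x_W + x_Z)) − 61x_W − x_W².
∂π/∂x_W = 124.5 − 6x_W − 2x_Z = 0, so x_W = 20.75 − (1/3)x_Z.
Setting x_W = x_Z in the reaction function: x_W = 20.75 − (1/3)x_W, so x_W = 20.75 / (4/3) = 15.5625.
Total export volume: 15.5625 + 15.5625 = 31.125.

31.125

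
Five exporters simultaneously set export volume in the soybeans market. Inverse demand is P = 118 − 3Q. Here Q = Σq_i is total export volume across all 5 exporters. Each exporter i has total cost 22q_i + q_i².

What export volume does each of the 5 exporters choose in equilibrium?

4.8

A representative exporter's profit is π_i = q_i(118 − 3Q) − 22q_i − q_i², with Q = q_i + Σ_{j≠i} q_j.
First-order condition: 96 − 8q_i − 3Σ_{j≠i} q_j = 0.
Imposing symmetry (q_j = q for all j) turns Σ_{j≠i} q_j into 4q, so 96 = 20q and q = 4.8.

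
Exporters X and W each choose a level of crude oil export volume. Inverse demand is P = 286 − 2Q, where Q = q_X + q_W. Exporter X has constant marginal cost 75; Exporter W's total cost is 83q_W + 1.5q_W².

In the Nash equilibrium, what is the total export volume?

Exporter X's profit: π = q_X(286 − 2(q_X + q_W)) − 75q_X.
∂π/∂q_X = 211 − 4q_X − 2q_W = 0, so q_X = 52.75 − 0.5q_W.
For W: ∂π/∂q_W = 203 − 7q_W − 2q_X = 0 ⇒ q_W = 29 − (2/7)q_X.
Plugging q_W into X's best response: q_X = 52.75 − 0.5(29 − (2/7)q_X) ⇒ (6/7)q_X = 38.25, so q_X = 44.625.
Then q_W = 29 − (2/7)·44.625 = 16.25.
Total export volume: 44.625 + 16.25 = 60.875.

60.875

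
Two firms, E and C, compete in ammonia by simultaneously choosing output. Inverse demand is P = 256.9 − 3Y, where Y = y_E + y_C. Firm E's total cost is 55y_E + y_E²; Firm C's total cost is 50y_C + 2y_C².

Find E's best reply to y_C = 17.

18.8625

Firm E's profit: π = y_E(256.9 − 3(y_E + y_C)) − 55y_E − y_E².
∂π/∂y_E = 201.9 − 8y_E − 3y_C = 0, so y_E = 25.2375 − 0.375y_C.
At y_C = 17: y_E = 25.2375 − 0.375·17 = 18.8625.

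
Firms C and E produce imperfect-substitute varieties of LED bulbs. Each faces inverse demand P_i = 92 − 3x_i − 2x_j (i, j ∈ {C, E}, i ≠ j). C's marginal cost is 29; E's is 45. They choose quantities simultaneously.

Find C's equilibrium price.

Firm C's profit: π = x_C(92 − 3x_C − 2x_E) − 29x_C.
∂π/∂x_C = 63 − 6x_C − 2x_E = 0 ⇒ x_C = 10.5 − (1/3)x_E.
Similarly x_E = 47/6 − (1/3)x_C.
Substituting the second reaction function into the first: x_C = 10.5 − (1/3)(47/6 − (1/3)x_C), which gives (8/9)x_C = 71/9 ⇒ x_C = 8.875.
Then x_E = 47/6 − (1/3)·8.875 = 4.875.
P_C = 92 − 3·8.875 − 2·4.875 = 55.625.

55.625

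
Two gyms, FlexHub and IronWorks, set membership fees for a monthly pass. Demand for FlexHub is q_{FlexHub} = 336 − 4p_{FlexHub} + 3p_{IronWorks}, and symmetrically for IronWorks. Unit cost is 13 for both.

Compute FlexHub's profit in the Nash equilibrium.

FlexHub's profit: π = (p_{FlexHub} − 13)(336 − 4p_{FlexHub} + 3p_{IronWorks}).
∂π/∂p_{FlexHub} = 388 − 8p_{FlexHub} + 3p_{IronWorks} = 0 ⇒ p_{FlexHub} = 48.5 + 0.375p_{IronWorks}.
By symmetry p_{IronWorks} = p_{FlexHub}; substituting into the reaction function, 0.625p_{FlexHub} = 48.5 and p_{FlexHub} = 77.6.
q_{FlexHub} = 336 − 4·77.6 + 3·77.6 = 258.4.
Profit = (77.6 − 13)·258.4 = 16692.64.

16692.64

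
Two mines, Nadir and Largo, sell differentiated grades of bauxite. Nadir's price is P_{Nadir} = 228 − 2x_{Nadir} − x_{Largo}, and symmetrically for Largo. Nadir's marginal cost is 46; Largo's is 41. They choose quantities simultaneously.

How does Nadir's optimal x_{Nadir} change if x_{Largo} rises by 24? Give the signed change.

Mine Nadir's profit: π = x_{Nadir}(228 − 2x_{Nadir} − x_{Largo}) − 46x_{Nadir}.
∂π/∂x_{Nadir} = 182 − 4x_{Nadir} − x_{Largo} = 0 ⇒ x_{Nadir} = 45.5 − 0.25x_{Largo}.
The reaction-function slope is −0.25, so a 24-unit rise in x_{Largo} moves x_{Nadir} by −0.25 × 24 = −6. Nadir's best response falls — the actions are strategic substitutes.

-6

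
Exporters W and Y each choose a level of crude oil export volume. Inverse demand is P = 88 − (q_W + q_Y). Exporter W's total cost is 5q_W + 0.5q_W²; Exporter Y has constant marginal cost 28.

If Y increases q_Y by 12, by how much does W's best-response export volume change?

Exporter W's profit: π = q_W(88 − (q_W + q_Y)) − 5q_W − 0.5q_W².
∂π/∂q_W = 83 − 3q_W − q_Y = 0, so q_W = 83/3 − (1/3)q_Y.
The reaction-function slope is −1/3, so a 12-unit rise in q_Y moves q_W by −1/3 × 12 = −4. W's best response falls — the actions are strategic substitutes.

-4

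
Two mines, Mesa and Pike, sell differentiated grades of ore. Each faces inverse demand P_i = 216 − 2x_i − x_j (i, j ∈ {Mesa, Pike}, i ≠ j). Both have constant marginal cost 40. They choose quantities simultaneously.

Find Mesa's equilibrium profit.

2478.08

Mine Mesa's profit: π = x_{Mesa}(216 − 2x_{Mesa} − x_{Pike}) − 40x_{Mesa}.
∂π/∂x_{Mesa} = 176 − 4x_{Mesa} − x_{Pike} = 0 ⇒ x_{Mesa} = 44 − 0.25x_{Pike}.
The game is symmetric, so in equilibrium x_{Pike} = x_{Mesa}: the reaction function gives 1.25x_{Mesa} = 44, hence x_{Mesa} = 35.2.
P_{Mesa} = 216 − 2·35.2 − 35.2 = 110.4.
Profit = (110.4 − 40)·35.2 = 2478.08.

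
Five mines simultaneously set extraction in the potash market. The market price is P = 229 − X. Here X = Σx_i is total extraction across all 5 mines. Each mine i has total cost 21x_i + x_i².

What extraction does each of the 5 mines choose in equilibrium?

26

A representative mine's profit is π_i = x_i(229 − X) − 21x_i − x_i², with X = x_i + Σ_{j≠i} x_j.
First-order condition: 208 − 4x_i − Σ_{j≠i} x_j = 0.
With identical mines, set every x_j = x: then 208 − 4x − 4x = 0, i.e. x = 208/8 = 26.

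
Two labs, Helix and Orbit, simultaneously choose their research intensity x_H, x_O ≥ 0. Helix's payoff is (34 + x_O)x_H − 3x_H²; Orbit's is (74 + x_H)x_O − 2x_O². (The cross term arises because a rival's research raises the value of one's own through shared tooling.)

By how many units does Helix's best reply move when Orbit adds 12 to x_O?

Expanding Helix's payoff: 34x_H + x_Ox_H − 3x_H².
∂π/∂x_H = 34 + x_O − 6x_H = 0, so x_H = 17/3 + (1/6)x_O.
The reaction-function slope is 1/6, so a 12-unit rise in x_O moves x_H by 1/6 × 12 = 2. Helix's best response rises — the actions are strategic complements.

2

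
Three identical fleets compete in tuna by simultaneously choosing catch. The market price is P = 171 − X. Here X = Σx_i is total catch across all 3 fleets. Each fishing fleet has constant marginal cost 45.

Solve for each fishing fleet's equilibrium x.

31.5

A representative fishing fleet's profit is π_i = x_i(171 − X) − 45x_i, with X = x_i + Σ_{j≠i} x_j.
First-order condition: 126 − 2x_i − Σ_{j≠i} x_j = 0.
With identical fishing fleets, set every x_j = x: then 126 − 2x − 2x = 0, i.e. x = 126/4 = 31.5.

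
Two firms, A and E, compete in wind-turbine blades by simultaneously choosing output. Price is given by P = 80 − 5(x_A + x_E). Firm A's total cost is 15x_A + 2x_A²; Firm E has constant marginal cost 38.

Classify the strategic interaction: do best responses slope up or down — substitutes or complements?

strategic substitutes

Firm A's profit: π = x_A(80 − 5(x_A + x_E)) − 15x_A − 2x_A².
∂π/∂x_A = 65 − 14x_A − 5x_E = 0, so x_A = 65/14 − (5/14)x_E.
The best-response slope dx_A/dx_E = −5/14 < 0: the reaction function is downward-sloping, so the choices are strategic substitutes.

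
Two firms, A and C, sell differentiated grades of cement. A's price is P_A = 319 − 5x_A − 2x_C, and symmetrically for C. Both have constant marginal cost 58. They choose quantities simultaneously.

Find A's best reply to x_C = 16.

Firm A's profit: π = x_A(319 − 5x_A − 2x_C) − 58x_A.
∂π/∂x_A = 261 − 10x_A − 2x_C = 0 ⇒ x_A = 26.1 − 0.2x_C.
At x_C = 16: x_A = 26.1 − 0.2·16 = 22.9.

22.9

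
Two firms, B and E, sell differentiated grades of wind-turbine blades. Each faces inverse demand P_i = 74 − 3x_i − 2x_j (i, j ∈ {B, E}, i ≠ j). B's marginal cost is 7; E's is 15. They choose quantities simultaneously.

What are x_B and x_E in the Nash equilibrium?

Firm B's profit: π = x_B(74 − 3x_B − 2x_E) − 7x_B.
∂π/∂x_B = 67 − 6x_B − 2x_E = 0 ⇒ x_B = 67/6 − (1/3)x_E.
Similarly x_E = 59/6 − (1/3)x_B.
Solving the two reaction functions simultaneously: (1 − (−1/3)(−1/3))x_B = 67/6 − (1/3)·(59/6), so (8/9)x_B = 71/9 and x_B = 8.875.
Then x_E = 59/6 − (1/3)·8.875 = 6.875.

8.875, 6.875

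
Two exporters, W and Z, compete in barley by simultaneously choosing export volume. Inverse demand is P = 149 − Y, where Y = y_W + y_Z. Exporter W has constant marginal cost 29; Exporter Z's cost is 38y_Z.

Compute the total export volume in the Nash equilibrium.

77

Exporter W's profit: π = y_W(149 − (y_W + y_Z)) − 29y_W.
∂π/∂y_W = 120 − 2y_W − y_Z = 0, so y_W = 60 − 0.5y_Z.
By the same steps for Z: y_Z = 55.5 − 0.5y_W.
Solving the two reaction functions simultaneously: (1 − (−0.5)(−0.5))y_W = 60 − 0.5·55.5, so 0.75y_W = 32.25 and y_W = 43.
Then y_Z = 55.5 − 0.5·43 = 34.
Total export volume: 43 + 34 = 77.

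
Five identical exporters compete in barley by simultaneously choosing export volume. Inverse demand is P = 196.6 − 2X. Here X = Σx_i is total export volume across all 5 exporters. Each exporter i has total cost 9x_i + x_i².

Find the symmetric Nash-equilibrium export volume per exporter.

A representative exporter's profit is π_i = x_i(196.6 − 2X) − 9x_i − x_i², with X = x_i + Σ_{j≠i} x_j.
First-order condition: 187.6 − 6x_i − 2Σ_{j≠i} x_j = 0.
With identical exporters, set every x_j = x: then 187.6 − 6x − 8x = 0, i.e. x = 187.6/14 = 13.4.

13.4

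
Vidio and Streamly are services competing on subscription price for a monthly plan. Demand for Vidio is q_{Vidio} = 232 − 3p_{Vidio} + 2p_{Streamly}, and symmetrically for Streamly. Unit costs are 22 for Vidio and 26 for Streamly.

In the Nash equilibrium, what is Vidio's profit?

8506.6875

Vidio's profit: π = (p_{Vidio} − 22)(232 − 3p_{Vidio} + 2p_{Streamly}).
∂π/∂p_{Vidio} = 298 − 6p_{Vidio} + 2p_{Streamly} = 0 ⇒ p_{Vidio} = 149/3 + (1/3)p_{Streamly}.
Similarly p_{Streamly} = 155/3 + (1/3)p_{Vidio}.
Solving the two reaction functions simultaneously: (1 − (1/3)(1/3))p_{Vidio} = 149/3 + (1/3)·(155/3), so (8/9)p_{Vidio} = 602/9 and p_{Vidio} = 75.25.
Then p_{Streamly} = 155/3 + (1/3)·75.25 = 76.75.
q_{Vidio} = 232 − 3·75.25 + 2·76.75 = 159.75.
Profit = (75.25 − 22)·159.75 = 8506.6875.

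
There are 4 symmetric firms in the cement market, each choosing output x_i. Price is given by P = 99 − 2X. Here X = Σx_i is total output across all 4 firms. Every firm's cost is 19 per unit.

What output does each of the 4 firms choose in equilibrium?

A representative firm's profit is π_i = x_i(99 − 2X) − 19x_i, with X = x_i + Σ_{j≠i} x_j.
First-order condition: 80 − 4x_i − 2Σ_{j≠i} x_j = 0.
Imposing symmetry (x_j = x for all j) turns Σ_{j≠i} x_j into 3x, so 80 = 10x and x = 8.

8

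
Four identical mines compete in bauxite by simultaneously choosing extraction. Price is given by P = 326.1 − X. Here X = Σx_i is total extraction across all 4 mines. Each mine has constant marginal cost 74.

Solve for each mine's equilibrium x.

A representative mine's profit is π_i = x_i(326.1 − X) − 74x_i, with X = x_i + Σ_{j≠i} x_j.
First-order condition: 252.1 − 2x_i − Σ_{j≠i} x_j = 0.
In a symmetric equilibrium every mine chooses the same x, so Σ_{j≠i} x_j = 3x. The condition becomes 252.1 − 5x = 0, giving x = 252.1/5 = 50.42.

50.42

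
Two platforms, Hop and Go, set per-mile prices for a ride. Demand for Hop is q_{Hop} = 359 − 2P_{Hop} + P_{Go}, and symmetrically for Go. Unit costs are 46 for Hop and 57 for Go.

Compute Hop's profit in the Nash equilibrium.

Hop's profit: π = (P_{Hop} − 46)(359 − 2P_{Hop} + P_{Go}).
∂π/∂P_{Hop} = 451 − 4P_{Hop} + P_{Go} = 0 ⇒ P_{Hop} = 112.75 + 0.25P_{Go}.
Similarly P_{Go} = 118.25 + 0.25P_{Hop}.
Substituting the second reaction function into the first: P_{Hop} = 112.75 + 0.25(118.25 + 0.25P_{Hop}), which gives 0.9375P_{Hop} = 142.3125 ⇒ P_{Hop} = 151.8.
Then P_{Go} = 118.25 + 0.25·151.8 = 156.2.
q_{Hop} = 359 − 2·151.8 + 156.2 = 211.6.
Profit = (151.8 − 46)·211.6 = 22387.28.

22387.28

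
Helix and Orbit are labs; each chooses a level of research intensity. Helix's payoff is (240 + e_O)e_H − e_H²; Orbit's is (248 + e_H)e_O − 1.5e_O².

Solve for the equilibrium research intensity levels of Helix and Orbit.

193.6, 147.2

Expanding Helix's payoff: 240e_H + e_Oe_H − e_H².
∂π/∂e_H = 240 + e_O − 2e_H = 0, so e_H = 120 + 0.5e_O.
Likewise for Orbit: e_O = 248/3 + (1/3)e_H.
Solving the two reaction functions simultaneously: (1 − (0.5)(1/3))e_H = 120 + 0.5·(248/3), so (5/6)e_H = 484/3 and e_H = 193.6.
Then e_O = 248/3 + (1/3)·193.6 = 147.2.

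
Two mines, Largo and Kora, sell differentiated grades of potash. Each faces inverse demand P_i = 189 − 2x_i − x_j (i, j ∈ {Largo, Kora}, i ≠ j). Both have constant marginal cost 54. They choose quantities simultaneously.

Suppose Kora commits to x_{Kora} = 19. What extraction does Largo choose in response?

Mine Largo's profit: π = x_{Largo}(189 − 2x_{Largo} − x_{Kora}) − 54x_{Largo}.
∂π/∂x_{Largo} = 135 − 4x_{Largo} − x_{Kora} = 0 ⇒ x_{Largo} = 33.75 − 0.25x_{Kora}.
At x_{Kora} = 19: x_{Largo} = 33.75 − 0.25·19 = 29.

29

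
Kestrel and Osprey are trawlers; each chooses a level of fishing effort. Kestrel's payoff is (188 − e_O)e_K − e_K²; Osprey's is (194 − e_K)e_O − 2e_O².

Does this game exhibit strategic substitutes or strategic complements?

Expanding Kestrel's payoff: 188e_K − e_Oe_K − e_K².
∂π/∂e_K = 188 − e_O − 2e_K = 0, so e_K = 94 − 0.5e_O.
The best-response slope de_K/de_O = −0.5 < 0: the reaction function is downward-sloping, so the choices are strategic substitutes.

strategic substitutes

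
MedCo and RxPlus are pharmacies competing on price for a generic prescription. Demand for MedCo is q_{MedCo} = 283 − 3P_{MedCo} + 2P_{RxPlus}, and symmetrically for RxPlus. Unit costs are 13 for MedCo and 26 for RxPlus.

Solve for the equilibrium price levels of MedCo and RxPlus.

82.9375, 87.8125

MedCo's profit: π = (P_{MedCo} − 13)(283 − 3P_{MedCo} + 2P_{RxPlus}).
∂π/∂P_{MedCo} = 322 − 6P_{MedCo} + 2P_{RxPlus} = 0 ⇒ P_{MedCo} = 161/3 + (1/3)P_{RxPlus}.
Similarly P_{RxPlus} = 361/6 + (1/3)P_{MedCo}.
Solving the two reaction functions simultaneously: (1 − (1/3)(1/3))P_{MedCo} = 161/3 + (1/3)·(361/6), so (8/9)P_{MedCo} = 1327/18 and P_{MedCo} = 82.9375.
Then P_{RxPlus} = 361/6 + (1/3)·82.9375 = 87.8125.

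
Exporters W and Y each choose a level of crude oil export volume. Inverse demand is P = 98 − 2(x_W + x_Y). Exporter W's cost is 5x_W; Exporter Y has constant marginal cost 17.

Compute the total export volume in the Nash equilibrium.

29

Exporter W's profit: π = x_W(98 − 2(x_W + x_Y)) − 5x_W.
∂π/∂x_W = 93 − 4x_W − 2x_Y = 0, so x_W = 23.25 − 0.5x_Y.
By the same steps for Y: x_Y = 20.25 − 0.5x_W.
Solving the two reaction functions simultaneously: (1 − (−0.5)(−0.5))x_W = 23.25 − 0.5·20.25, so 0.75x_W = 13.125 and x_W = 17.5.
Then x_Y = 20.25 − 0.5·17.5 = 11.5.
Total export volume: 17.5 + 11.5 = 29.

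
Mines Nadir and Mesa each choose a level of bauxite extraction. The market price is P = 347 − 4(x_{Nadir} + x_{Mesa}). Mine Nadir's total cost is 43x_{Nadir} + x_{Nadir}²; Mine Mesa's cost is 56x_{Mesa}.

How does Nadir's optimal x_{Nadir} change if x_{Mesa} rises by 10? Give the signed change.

Mine Nadir's profit: π = x_{Nadir}(347 − 4(x_{Nadir} + x_{Mesa})) − 43x_{Nadir} − x_{Nadir}².
∂π/∂x_{Nadir} = 304 − 10x_{Nadir} − 4x_{Mesa} = 0, so x_{Nadir} = 30.4 − 0.4x_{Mesa}.
The reaction-function slope is −0.4, so a 10-unit rise in x_{Mesa} moves x_{Nadir} by −0.4 × 10 = −4. Nadir's best response falls — the actions are strategic substitutes.

-4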